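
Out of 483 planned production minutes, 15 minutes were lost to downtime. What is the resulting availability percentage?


Formula: Availability = (Planned Time - Downtime) / Planned Time * 100
Uptime = 483 - 15 = 468 min
Availability = 468 / 483 * 100 = 96.9%

96.9%


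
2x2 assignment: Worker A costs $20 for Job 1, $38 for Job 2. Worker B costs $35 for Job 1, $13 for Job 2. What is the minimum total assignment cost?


Option 1: A->1 + B->2 = $20 + $13 = $33
Option 2: A->2 + B->1 = $38 + $35 = $73
Min cost = min($33, $73) = $33

$33


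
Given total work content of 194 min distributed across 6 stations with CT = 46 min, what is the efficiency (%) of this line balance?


Formula: Efficiency = Sum of Task Times / (N_stations * CT) * 100
Total station capacity = 6 stations * 46 min = 276 min
Efficiency = 194 / 276 * 100 = 70.3%

70.3%


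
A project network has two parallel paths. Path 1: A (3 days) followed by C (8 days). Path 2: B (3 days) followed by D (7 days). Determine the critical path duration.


Path 1 = 3 + 8 = 11 days
Path 2 = 3 + 7 = 10 days
Duration = max(11, 10) = 11 days

11 days


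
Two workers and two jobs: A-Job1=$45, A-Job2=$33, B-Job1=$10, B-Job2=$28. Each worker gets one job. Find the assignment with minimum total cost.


Option 1: A->1 + B->2 = $45 + $28 = $73
Option 2: A->2 + B->1 = $33 + $10 = $43
Min cost = min($73, $43) = $43

$43


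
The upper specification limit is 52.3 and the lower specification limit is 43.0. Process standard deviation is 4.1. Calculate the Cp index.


Cp = (52.3 - 43.0) / (6 * 4.1)

0.38


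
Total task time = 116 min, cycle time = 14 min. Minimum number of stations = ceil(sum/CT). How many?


Formula: N_min = ceil(Sum of Task Times / Cycle Time)
N_min = ceil(116 min / 14 min) = ceil(8.2857)
N_min = 9 stations

9


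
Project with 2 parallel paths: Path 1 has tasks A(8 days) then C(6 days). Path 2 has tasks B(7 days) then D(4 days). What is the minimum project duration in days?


Path 1 = 8 + 6 = 14 days
Path 2 = 7 + 4 = 11 days
Duration = max(14, 11) = 14 days

14 days


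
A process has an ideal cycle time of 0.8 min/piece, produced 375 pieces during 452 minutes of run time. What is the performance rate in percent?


Formula: Performance = (Ideal CT * Total Count) / Run Time * 100
Ideal output time = 0.8 * 375 = 300.0 min
Performance = 300.0 / 452 * 100 = 66.4%

66.4%


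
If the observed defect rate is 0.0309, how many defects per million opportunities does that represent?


DPMO = defect_rate * 1000000 = 0.0309 * 1000000

30900


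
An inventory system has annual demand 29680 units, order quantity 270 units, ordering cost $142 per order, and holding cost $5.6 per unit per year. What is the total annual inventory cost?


TC = 29680/270 * 142 + 270/2 * 5.6

$16365.48


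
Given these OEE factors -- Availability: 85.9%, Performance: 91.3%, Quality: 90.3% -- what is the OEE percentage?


Formula: OEE = Availability * Performance * Quality / 10000
A * P = 85.9% * 91.3% / 100 = 78.43%
OEE = 78.43% * 90.3% / 100 = 70.8%

70.8%


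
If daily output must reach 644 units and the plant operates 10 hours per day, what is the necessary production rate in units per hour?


Formula: Production Rate = Daily Demand / Available Hours
Rate = 644 units/day / 10 hours/day
Rate = 64.4 units/hour

64.4 units/hour


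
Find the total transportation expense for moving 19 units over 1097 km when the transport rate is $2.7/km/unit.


TC = dist * cost * units = 1097 * 2.7 * 19 = $56276.10

$56276.10


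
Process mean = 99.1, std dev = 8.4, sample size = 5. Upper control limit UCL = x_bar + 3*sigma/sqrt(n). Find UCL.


UCL = 99.1 + 3 * 8.4 / sqrt(5)

110.37


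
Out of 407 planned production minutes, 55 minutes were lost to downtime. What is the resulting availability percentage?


Formula: Availability = (Planned Time - Downtime) / Planned Time * 100
Uptime = 407 - 55 = 352 min
Availability = 352 / 407 * 100 = 86.5%

86.5%


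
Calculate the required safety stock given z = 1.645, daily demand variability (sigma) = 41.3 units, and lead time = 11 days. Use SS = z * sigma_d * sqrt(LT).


Formula: SS = z * sigma_d * sqrt(LT)
sqrt(LT) = sqrt(11) = 3.3166
SS = 1.645 * 41.3 * 3.3166
SS = 225.3 units

225.3 units


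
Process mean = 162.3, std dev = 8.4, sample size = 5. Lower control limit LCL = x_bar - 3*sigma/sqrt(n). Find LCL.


LCL = 162.3 - 3 * 8.4 / sqrt(5)

151.03


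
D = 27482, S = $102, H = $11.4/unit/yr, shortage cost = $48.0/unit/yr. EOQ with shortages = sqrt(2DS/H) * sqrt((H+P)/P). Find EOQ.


Formula: EOQ* = sqrt(2DS/H) * sqrt((H+P)/P)
Base EOQ = sqrt(2*27482*102/11.4) = 701.27 units
Correction = sqrt((11.4+48.0)/48.0) = 1.11243
EOQ* = 701.27 * 1.11243 = 780.1 units

780.1 units


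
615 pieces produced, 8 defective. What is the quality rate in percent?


Formula: Quality Rate = Good Pieces / Total Pieces * 100
Good pieces = 615 - 8 = 607
QR = 607 / 615 * 100 = 98.7%

98.7%


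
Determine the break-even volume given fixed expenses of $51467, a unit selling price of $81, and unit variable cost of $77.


Formula: BEQ = Fixed Costs / (Price - Variable Cost)
Contribution margin = $81 - $77 = $4/unit
BEQ = ceil($51467 / $4/unit) = ceil(12866.75) = 12867 units

12867 units


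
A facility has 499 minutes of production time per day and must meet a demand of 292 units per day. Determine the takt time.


Formula: Takt Time = Available Production Time / Customer Demand
Takt = 499 min/day / 292 units/day
Takt = 1.71 min/unit

1.71 min/unit


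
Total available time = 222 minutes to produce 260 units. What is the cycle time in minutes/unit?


Formula: CT = Available Time / Number of Units
CT = 222 min / 260 units
CT = 0.85 min/unit

0.85 min/unit


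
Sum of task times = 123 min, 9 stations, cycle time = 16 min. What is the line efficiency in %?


Formula: Efficiency = Sum of Task Times / (N_stations * CT) * 100
Total station capacity = 9 stations * 16 min = 144 min
Efficiency = 123 / 144 * 100 = 85.4%

85.4%


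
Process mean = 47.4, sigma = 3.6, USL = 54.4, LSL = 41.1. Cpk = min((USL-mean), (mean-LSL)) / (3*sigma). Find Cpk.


Cpu = (54.4 - 47.4) / (3 * 3.6) = 0.65
Cpl = (47.4 - 41.1) / (3 * 3.6) = 0.58
Cpk = min(0.65, 0.58) = 0.58

0.58


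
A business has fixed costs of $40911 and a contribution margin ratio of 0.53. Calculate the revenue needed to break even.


Formula: BER = Fixed Costs / Contribution Margin Ratio
BER = $40911 / 0.53
BER = $77190.57 (to the nearest cent)

$77190.57


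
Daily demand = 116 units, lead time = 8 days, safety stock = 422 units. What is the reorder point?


Formula: ROP = (Daily Demand * Lead Time) + Safety Stock
Demand during lead time = 116 * 8 = 928 units
ROP = 928 + 422 = 1350 units

1350 units


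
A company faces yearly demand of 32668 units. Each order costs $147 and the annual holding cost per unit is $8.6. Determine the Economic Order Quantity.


Formula: EOQ = sqrt(2 * D * S / H)
Numerator: 2 * 32668 * 147 = 9604392
2DS/H = 9604392 / 8.6 = 1116789.8
EOQ = sqrt(1116789.8) = 1056.8 units

1056.8 units


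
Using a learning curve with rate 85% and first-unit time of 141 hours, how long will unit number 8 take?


Formula: T_n = T_1 * (learning_rate)^(log2(n)) where learning_rate = rate/100
Doublings = log2(8) = 3
T_n = 141 * 0.85^3
T_n = 141 * 0.6141 = 86.6 hours

86.6 hours


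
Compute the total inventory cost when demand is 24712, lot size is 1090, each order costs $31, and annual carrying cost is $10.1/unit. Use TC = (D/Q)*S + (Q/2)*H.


TC = 24712/1090 * 31 + 1090/2 * 10.1

$6207.32


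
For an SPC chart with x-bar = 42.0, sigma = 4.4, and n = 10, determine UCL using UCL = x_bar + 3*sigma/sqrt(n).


UCL = 42.0 + 3 * 4.4 / sqrt(10)

46.17


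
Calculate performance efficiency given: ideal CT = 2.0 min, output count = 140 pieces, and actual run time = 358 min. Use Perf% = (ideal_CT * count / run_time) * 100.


Formula: Performance = (Ideal CT * Total Count) / Run Time * 100
Ideal output time = 2.0 * 140 = 280.0 min
Performance = 280.0 / 358 * 100 = 78.2%

78.2%


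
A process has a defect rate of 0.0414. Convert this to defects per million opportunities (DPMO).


DPMO = defect_rate * 1000000 = 0.0414 * 1000000

41400


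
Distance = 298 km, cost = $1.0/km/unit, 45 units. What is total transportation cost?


TC = dist * cost * units = 298 * 1.0 * 45 = $13410.00

$13410.00


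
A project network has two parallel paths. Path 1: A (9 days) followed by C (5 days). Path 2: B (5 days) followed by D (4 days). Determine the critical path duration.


Path 1 = 9 + 5 = 14 days
Path 2 = 5 + 4 = 9 days
Duration = max(14, 9) = 14 days

14 days


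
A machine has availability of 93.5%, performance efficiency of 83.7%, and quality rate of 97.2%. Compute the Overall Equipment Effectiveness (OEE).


Formula: OEE = Availability * Performance * Quality / 10000
A * P = 93.5% * 83.7% / 100 = 78.26%
OEE = 78.26% * 97.2% / 100 = 76.1%

76.1%


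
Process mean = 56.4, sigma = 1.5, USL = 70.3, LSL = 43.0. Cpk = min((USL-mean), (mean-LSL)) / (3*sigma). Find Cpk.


Cpu = (70.3 - 56.4) / (3 * 1.5) = 3.09
Cpl = (56.4 - 43.0) / (3 * 1.5) = 2.98
Cpk = min(3.09, 2.98) = 2.98

2.98


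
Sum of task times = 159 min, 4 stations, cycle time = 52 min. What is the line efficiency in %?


Formula: Efficiency = Sum of Task Times / (N_stations * CT) * 100
Total station capacity = 4 stations * 52 min = 208 min
Efficiency = 159 / 208 * 100 = 76.4%

76.4%


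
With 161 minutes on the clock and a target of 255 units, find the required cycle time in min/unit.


Formula: CT = Available Time / Number of Units
CT = 161 min / 255 units
CT = 0.63 min/unit

0.63 min/unit


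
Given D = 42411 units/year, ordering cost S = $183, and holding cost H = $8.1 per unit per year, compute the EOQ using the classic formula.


Formula: EOQ = sqrt(2 * D * S / H)
Numerator: 2 * 42411 * 183 = 15522426
2DS/H = 15522426 / 8.1 = 1916348.9
EOQ = sqrt(1916348.9) = 1384.3 units

1384.3 units


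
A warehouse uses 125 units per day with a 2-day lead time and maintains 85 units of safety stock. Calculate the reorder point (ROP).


Formula: ROP = (Daily Demand * Lead Time) + Safety Stock
Demand during lead time = 125 * 2 = 250 units
ROP = 250 + 85 = 335 units

335 units


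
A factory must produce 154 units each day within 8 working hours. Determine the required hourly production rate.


Formula: Production Rate = Daily Demand / Available Hours
Rate = 154 units/day / 8 hours/day
Rate = 19.3 units/hour

19.3 units/hour


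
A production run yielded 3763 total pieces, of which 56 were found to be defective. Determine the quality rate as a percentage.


Formula: Quality Rate = Good Pieces / Total Pieces * 100
Good pieces = 3763 - 56 = 3707
QR = 3707 / 3763 * 100 = 98.5%

98.5%


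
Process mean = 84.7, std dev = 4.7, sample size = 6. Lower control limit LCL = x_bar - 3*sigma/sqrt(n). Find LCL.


LCL = 84.7 - 3 * 4.7 / sqrt(6)

78.94


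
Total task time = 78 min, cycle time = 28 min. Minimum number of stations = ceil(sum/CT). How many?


Formula: N_min = ceil(Sum of Task Times / Cycle Time)
N_min = ceil(78 min / 28 min) = ceil(2.7857)
N_min = 3 stations

3


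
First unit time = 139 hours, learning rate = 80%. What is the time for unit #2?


Formula: T_n = T_1 * (learning_rate)^(log2(n)) where learning_rate = rate/100
Doublings = log2(2) = 1
T_n = 139 * 0.8^1
T_n = 139 * 0.8 = 111.2 hours

111.2 hours


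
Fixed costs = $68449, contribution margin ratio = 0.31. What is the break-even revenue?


Formula: BER = Fixed Costs / Contribution Margin Ratio
BER = $68449 / 0.31
BER = $220803.23 (to the nearest cent)

$220803.23


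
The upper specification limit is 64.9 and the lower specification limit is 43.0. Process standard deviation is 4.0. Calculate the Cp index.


Cp = (64.9 - 43.0) / (6 * 4.0)

0.91


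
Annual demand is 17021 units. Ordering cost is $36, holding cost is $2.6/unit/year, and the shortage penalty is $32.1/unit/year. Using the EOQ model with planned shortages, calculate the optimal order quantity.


Formula: EOQ* = sqrt(2DS/H) * sqrt((H+P)/P)
Base EOQ = sqrt(2*17021*36/2.6) = 686.55 units
Correction = sqrt((2.6+32.1)/32.1) = 1.03971
EOQ* = 686.55 * 1.03971 = 713.8 units

713.8 units


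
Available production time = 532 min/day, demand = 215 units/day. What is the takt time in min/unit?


Formula: Takt Time = Available Production Time / Customer Demand
Takt = 532 min/day / 215 units/day
Takt = 2.47 min/unit

2.47 min/unit


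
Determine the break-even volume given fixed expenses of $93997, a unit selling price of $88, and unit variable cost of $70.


Formula: BEQ = Fixed Costs / (Price - Variable Cost)
Contribution margin = $88 - $70 = $18/unit
BEQ = ceil($93997 / $18/unit) = ceil(5222.06) = 5223 units

5223 units


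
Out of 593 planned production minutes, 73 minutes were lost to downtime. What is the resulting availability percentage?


Formula: Availability = (Planned Time - Downtime) / Planned Time * 100
Uptime = 593 - 73 = 520 min
Availability = 520 / 593 * 100 = 87.7%

87.7%


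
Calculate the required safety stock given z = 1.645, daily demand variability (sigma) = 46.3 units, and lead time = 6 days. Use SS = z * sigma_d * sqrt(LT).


Formula: SS = z * sigma_d * sqrt(LT)
sqrt(LT) = sqrt(6) = 2.4495
SS = 1.645 * 46.3 * 2.4495
SS = 186.6 units

186.6 units


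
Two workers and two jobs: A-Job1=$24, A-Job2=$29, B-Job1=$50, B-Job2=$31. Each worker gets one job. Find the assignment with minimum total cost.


Option 1: A->1 + B->2 = $24 + $31 = $55
Option 2: A->2 + B->1 = $29 + $50 = $79
Min cost = min($55, $79) = $55

$55


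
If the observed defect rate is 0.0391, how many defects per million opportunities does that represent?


DPMO = defect_rate * 1000000 = 0.0391 * 1000000

39100


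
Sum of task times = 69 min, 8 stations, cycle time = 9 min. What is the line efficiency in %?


Formula: Efficiency = Sum of Task Times / (N_stations * CT) * 100
Total station capacity = 8 stations * 9 min = 72 min
Efficiency = 69 / 72 * 100 = 95.8%

95.8%


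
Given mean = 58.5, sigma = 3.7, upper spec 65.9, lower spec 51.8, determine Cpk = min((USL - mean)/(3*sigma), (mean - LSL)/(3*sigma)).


Cpu = (65.9 - 58.5) / (3 * 3.7) = 0.67
Cpl = (58.5 - 51.8) / (3 * 3.7) = 0.6
Cpk = min(0.67, 0.6) = 0.6

0.6


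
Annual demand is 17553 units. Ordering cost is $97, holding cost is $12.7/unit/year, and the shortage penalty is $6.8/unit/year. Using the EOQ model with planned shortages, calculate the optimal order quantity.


Formula: EOQ* = sqrt(2DS/H) * sqrt((H+P)/P)
Base EOQ = sqrt(2*17553*97/12.7) = 517.82 units
Correction = sqrt((12.7+6.8)/6.8) = 1.69341
EOQ* = 517.82 * 1.69341 = 876.9 units

876.9 units


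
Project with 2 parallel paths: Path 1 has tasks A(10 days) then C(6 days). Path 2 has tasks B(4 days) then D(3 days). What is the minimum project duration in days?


Path 1 = 10 + 6 = 16 days
Path 2 = 4 + 3 = 7 days
Duration = max(16, 7) = 16 days

16 days


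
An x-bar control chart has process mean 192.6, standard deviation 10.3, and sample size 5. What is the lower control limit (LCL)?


LCL = 192.6 - 3 * 10.3 / sqrt(5)

178.78


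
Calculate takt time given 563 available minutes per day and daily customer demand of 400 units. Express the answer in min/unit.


Formula: Takt Time = Available Production Time / Customer Demand
Takt = 563 min/day / 400 units/day
Takt = 1.41 min/unit

1.41 min/unit


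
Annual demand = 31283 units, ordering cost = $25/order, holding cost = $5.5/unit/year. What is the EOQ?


Formula: EOQ = sqrt(2 * D * S / H)
Numerator: 2 * 31283 * 25 = 1564150
2DS/H = 1564150 / 5.5 = 284390.9
EOQ = sqrt(284390.9) = 533.3 units

533.3 units


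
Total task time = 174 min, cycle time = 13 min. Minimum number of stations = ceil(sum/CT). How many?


Formula: N_min = ceil(Sum of Task Times / Cycle Time)
N_min = ceil(174 min / 13 min) = ceil(13.3846)
N_min = 14 stations

14


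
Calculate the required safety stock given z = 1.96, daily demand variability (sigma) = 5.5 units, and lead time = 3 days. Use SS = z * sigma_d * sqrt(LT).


Formula: SS = z * sigma_d * sqrt(LT)
sqrt(LT) = sqrt(3) = 1.7321
SS = 1.96 * 5.5 * 1.7321
SS = 18.7 units

18.7 units


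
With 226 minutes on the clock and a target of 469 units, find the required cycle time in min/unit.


Formula: CT = Available Time / Number of Units
CT = 226 min / 469 units
CT = 0.48 min/unit

0.48 min/unit


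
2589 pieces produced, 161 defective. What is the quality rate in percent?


Formula: Quality Rate = Good Pieces / Total Pieces * 100
Good pieces = 2589 - 161 = 2428
QR = 2428 / 2589 * 100 = 93.8%

93.8%


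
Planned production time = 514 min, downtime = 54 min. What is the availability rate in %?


Formula: Availability = (Planned Time - Downtime) / Planned Time * 100
Uptime = 514 - 54 = 460 min
Availability = 460 / 514 * 100 = 89.5%

89.5%


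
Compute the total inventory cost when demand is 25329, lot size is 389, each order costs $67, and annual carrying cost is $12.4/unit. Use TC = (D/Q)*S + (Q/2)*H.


TC = 25329/389 * 67 + 389/2 * 12.4

$6774.38


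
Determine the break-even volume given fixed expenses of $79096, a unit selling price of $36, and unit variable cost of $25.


Formula: BEQ = Fixed Costs / (Price - Variable Cost)
Contribution margin = $36 - $25 = $11/unit
BEQ = ceil($79096 / $11/unit) = ceil(7190.55) = 7191 units

7191 units


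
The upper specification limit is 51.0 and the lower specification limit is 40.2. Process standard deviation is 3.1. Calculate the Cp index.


Cp = (51.0 - 40.2) / (6 * 3.1)

0.58


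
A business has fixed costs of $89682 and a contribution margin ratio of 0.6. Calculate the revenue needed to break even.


Formula: BER = Fixed Costs / Contribution Margin Ratio
BER = $89682 / 0.6
BER = $149470.00 (to the nearest cent)

$149470.00


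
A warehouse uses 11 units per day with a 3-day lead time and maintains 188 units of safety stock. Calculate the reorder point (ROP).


Formula: ROP = (Daily Demand * Lead Time) + Safety Stock
Demand during lead time = 11 * 3 = 33 units
ROP = 33 + 188 = 221 units

221 units


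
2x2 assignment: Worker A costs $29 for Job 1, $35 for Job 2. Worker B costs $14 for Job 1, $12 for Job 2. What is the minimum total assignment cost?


Option 1: A->1 + B->2 = $29 + $12 = $41
Option 2: A->2 + B->1 = $35 + $14 = $49
Min cost = min($41, $49) = $41

$41


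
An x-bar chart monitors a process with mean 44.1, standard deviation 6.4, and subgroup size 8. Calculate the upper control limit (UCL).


UCL = 44.1 + 3 * 6.4 / sqrt(8)

50.89


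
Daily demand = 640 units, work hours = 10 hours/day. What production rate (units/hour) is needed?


Formula: Production Rate = Daily Demand / Available Hours
Rate = 640 units/day / 10 hours/day
Rate = 64.0 units/hour

64.0 units/hour


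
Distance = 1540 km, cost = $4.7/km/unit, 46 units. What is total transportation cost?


TC = dist * cost * units = 1540 * 4.7 * 46 = $332948.00

$332948.00


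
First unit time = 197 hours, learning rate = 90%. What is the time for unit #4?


Formula: T_n = T_1 * (learning_rate)^(log2(n)) where learning_rate = rate/100
Doublings = log2(4) = 2
T_n = 197 * 0.9^2
T_n = 197 * 0.81 = 159.6 hours

159.6 hours


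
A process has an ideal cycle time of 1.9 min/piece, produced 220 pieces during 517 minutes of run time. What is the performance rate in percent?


Formula: Performance = (Ideal CT * Total Count) / Run Time * 100
Ideal output time = 1.9 * 220 = 418.0 min
Performance = 418.0 / 517 * 100 = 80.9%

80.9%


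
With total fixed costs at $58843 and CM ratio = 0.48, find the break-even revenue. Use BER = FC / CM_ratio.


Formula: BER = Fixed Costs / Contribution Margin Ratio
BER = $58843 / 0.48
BER = $122589.58 (to the nearest cent)

$122589.58


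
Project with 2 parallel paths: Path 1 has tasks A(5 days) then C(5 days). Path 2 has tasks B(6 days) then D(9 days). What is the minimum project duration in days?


Path 1 = 5 + 5 = 10 days
Path 2 = 6 + 9 = 15 days
Duration = max(10, 15) = 15 days

15 days


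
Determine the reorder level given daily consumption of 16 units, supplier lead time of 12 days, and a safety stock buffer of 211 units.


Formula: ROP = (Daily Demand * Lead Time) + Safety Stock
Demand during lead time = 16 * 12 = 192 units
ROP = 192 + 211 = 403 units

403 units


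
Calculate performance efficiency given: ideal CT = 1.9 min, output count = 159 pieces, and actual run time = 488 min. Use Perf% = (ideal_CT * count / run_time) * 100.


Formula: Performance = (Ideal CT * Total Count) / Run Time * 100
Ideal output time = 1.9 * 159 = 302.1 min
Performance = 302.1 / 488 * 100 = 61.9%

61.9%


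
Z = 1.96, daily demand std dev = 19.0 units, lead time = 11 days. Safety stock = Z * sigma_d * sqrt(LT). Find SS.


Formula: SS = z * sigma_d * sqrt(LT)
sqrt(LT) = sqrt(11) = 3.3166
SS = 1.96 * 19.0 * 3.3166
SS = 123.5 units

123.5 units


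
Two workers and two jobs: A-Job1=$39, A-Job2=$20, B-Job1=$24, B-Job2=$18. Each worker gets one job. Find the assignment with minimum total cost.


Option 1: A->1 + B->2 = $39 + $18 = $57
Option 2: A->2 + B->1 = $20 + $24 = $44
Min cost = min($57, $44) = $44

$44


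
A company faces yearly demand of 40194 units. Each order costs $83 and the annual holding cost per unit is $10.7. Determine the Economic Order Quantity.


Formula: EOQ = sqrt(2 * D * S / H)
Numerator: 2 * 40194 * 83 = 6672204
2DS/H = 6672204 / 10.7 = 623570.5
EOQ = sqrt(623570.5) = 789.7 units

789.7 units


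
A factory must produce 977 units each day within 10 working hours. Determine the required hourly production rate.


Formula: Production Rate = Daily Demand / Available Hours
Rate = 977 units/day / 10 hours/day
Rate = 97.7 units/hour

97.7 units/hour


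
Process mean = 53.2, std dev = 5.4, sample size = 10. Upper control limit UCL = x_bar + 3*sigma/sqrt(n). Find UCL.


UCL = 53.2 + 3 * 5.4 / sqrt(10)

58.32


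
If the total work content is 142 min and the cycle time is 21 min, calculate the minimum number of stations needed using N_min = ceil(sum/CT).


Formula: N_min = ceil(Sum of Task Times / Cycle Time)
N_min = ceil(142 min / 21 min) = ceil(6.7619)
N_min = 7 stations

7


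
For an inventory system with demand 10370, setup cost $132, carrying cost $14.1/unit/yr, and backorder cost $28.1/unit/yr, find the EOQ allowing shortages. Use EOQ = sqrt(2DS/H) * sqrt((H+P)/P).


Formula: EOQ* = sqrt(2DS/H) * sqrt((H+P)/P)
Base EOQ = sqrt(2*10370*132/14.1) = 440.64 units
Correction = sqrt((14.1+28.1)/28.1) = 1.22547
EOQ* = 440.64 * 1.22547 = 540.0 units

540.0 units


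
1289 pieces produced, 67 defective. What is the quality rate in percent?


Formula: Quality Rate = Good Pieces / Total Pieces * 100
Good pieces = 1289 - 67 = 1222
QR = 1222 / 1289 * 100 = 94.8%

94.8%


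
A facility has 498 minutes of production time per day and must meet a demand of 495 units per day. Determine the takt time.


Formula: Takt Time = Available Production Time / Customer Demand
Takt = 498 min/day / 495 units/day
Takt = 1.01 min/unit

1.01 min/unit


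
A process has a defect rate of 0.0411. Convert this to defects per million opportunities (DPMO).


DPMO = defect_rate * 1000000 = 0.0411 * 1000000

41100


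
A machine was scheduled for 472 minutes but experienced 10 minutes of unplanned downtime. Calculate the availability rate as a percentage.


Formula: Availability = (Planned Time - Downtime) / Planned Time * 100
Uptime = 472 - 10 = 462 min
Availability = 462 / 472 * 100 = 97.9%

97.9%


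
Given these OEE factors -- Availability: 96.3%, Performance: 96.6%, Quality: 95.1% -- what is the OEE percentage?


Formula: OEE = Availability * Performance * Quality / 10000
A * P = 96.3% * 96.6% / 100 = 93.03%
OEE = 93.03% * 95.1% / 100 = 88.5%

88.5%


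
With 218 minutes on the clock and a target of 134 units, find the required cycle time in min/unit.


Formula: CT = Available Time / Number of Units
CT = 218 min / 134 units
CT = 1.63 min/unit

1.63 min/unit


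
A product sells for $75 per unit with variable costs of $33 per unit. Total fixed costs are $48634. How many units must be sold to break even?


Formula: BEQ = Fixed Costs / (Price - Variable Cost)
Contribution margin = $75 - $33 = $42/unit
BEQ = ceil($48634 / $42/unit) = ceil(1157.95) = 1158 units

1158 units


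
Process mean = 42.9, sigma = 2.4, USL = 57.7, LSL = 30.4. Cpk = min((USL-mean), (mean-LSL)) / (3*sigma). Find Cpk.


Cpu = (57.7 - 42.9) / (3 * 2.4) = 2.06
Cpl = (42.9 - 30.4) / (3 * 2.4) = 1.74
Cpk = min(2.06, 1.74) = 1.74

1.74


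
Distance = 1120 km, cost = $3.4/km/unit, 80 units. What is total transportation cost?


TC = dist * cost * units = 1120 * 3.4 * 80 = $304640.00

$304640.00


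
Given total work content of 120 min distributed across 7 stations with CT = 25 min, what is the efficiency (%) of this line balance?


Formula: Efficiency = Sum of Task Times / (N_stations * CT) * 100
Total station capacity = 7 stations * 25 min = 175 min
Efficiency = 120 / 175 * 100 = 68.6%

68.6%


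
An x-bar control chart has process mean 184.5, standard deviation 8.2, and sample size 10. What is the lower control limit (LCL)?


LCL = 184.5 - 3 * 8.2 / sqrt(10)

176.72


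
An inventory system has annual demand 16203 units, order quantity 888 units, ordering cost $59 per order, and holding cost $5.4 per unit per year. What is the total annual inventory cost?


TC = 16203/888 * 59 + 888/2 * 5.4

$3474.15


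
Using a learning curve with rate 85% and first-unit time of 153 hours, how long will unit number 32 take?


Formula: T_n = T_1 * (learning_rate)^(log2(n)) where learning_rate = rate/100
Doublings = log2(32) = 5
T_n = 153 * 0.85^5
T_n = 153 * 0.4437 = 67.9 hours

67.9 hours


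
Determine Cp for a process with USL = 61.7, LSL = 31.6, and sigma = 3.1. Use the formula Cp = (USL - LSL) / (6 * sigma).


Cp = (61.7 - 31.6) / (6 * 3.1)

1.62


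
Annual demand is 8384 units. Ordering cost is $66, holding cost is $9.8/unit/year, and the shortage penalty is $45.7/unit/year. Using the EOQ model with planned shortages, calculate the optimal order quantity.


Formula: EOQ* = sqrt(2DS/H) * sqrt((H+P)/P)
Base EOQ = sqrt(2*8384*66/9.8) = 336.05 units
Correction = sqrt((9.8+45.7)/45.7) = 1.10202
EOQ* = 336.05 * 1.10202 = 370.3 units

370.3 units


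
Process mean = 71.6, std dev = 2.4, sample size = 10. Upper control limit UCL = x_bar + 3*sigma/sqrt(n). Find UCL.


UCL = 71.6 + 3 * 2.4 / sqrt(10)

73.88


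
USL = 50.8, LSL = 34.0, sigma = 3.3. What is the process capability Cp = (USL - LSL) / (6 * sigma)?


Cp = (50.8 - 34.0) / (6 * 3.3)

0.85


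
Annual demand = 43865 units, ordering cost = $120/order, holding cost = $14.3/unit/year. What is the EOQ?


Formula: EOQ = sqrt(2 * D * S / H)
Numerator: 2 * 43865 * 120 = 10527600
2DS/H = 10527600 / 14.3 = 736195.8
EOQ = sqrt(736195.8) = 858.0 units

858.0 units


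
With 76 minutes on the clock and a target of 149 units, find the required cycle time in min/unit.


Formula: CT = Available Time / Number of Units
CT = 76 min / 149 units
CT = 0.51 min/unit

0.51 min/unit


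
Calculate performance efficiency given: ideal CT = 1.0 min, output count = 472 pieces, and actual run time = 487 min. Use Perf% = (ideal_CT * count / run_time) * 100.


Formula: Performance = (Ideal CT * Total Count) / Run Time * 100
Ideal output time = 1.0 * 472 = 472.0 min
Performance = 472.0 / 487 * 100 = 96.9%

96.9%


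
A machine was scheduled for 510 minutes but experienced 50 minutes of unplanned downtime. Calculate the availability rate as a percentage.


Formula: Availability = (Planned Time - Downtime) / Planned Time * 100
Uptime = 510 - 50 = 460 min
Availability = 460 / 510 * 100 = 90.2%

90.2%


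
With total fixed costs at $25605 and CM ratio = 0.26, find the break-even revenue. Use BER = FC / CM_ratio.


Formula: BER = Fixed Costs / Contribution Margin Ratio
BER = $25605 / 0.26
BER = $98480.77 (to the nearest cent)

$98480.77


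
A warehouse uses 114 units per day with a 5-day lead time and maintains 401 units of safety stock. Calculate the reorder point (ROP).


Formula: ROP = (Daily Demand * Lead Time) + Safety Stock
Demand during lead time = 114 * 5 = 570 units
ROP = 570 + 401 = 971 units

971 units


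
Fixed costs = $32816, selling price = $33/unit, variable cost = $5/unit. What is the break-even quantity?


Formula: BEQ = Fixed Costs / (Price - Variable Cost)
Contribution margin = $33 - $5 = $28/unit
BEQ = ceil($32816 / $28/unit) = ceil(1172.0) = 1172 units

1172 units


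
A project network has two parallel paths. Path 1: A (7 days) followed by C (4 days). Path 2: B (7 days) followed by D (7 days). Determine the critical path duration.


Path 1 = 7 + 4 = 11 days
Path 2 = 7 + 7 = 14 days
Duration = max(11, 14) = 14 days

14 days


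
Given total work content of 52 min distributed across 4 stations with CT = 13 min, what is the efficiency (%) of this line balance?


Formula: Efficiency = Sum of Task Times / (N_stations * CT) * 100
Total station capacity = 4 stations * 13 min = 52 min
Efficiency = 52 / 52 * 100 = 100.0%

100.0%


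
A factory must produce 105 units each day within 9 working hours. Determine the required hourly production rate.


Formula: Production Rate = Daily Demand / Available Hours
Rate = 105 units/day / 9 hours/day
Rate = 11.7 units/hour

11.7 units/hour


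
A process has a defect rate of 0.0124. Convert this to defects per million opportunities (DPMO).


DPMO = defect_rate * 1000000 = 0.0124 * 1000000

12400


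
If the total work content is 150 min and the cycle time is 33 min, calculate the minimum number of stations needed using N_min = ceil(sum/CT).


Formula: N_min = ceil(Sum of Task Times / Cycle Time)
N_min = ceil(150 min / 33 min) = ceil(4.5455)
N_min = 5 stations

5


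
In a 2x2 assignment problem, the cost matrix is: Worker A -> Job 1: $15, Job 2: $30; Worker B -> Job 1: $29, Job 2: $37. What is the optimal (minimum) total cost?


Option 1: A->1 + B->2 = $15 + $37 = $52
Option 2: A->2 + B->1 = $30 + $29 = $59
Min cost = min($52, $59) = $52

$52


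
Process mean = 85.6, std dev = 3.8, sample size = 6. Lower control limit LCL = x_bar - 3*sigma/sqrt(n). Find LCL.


LCL = 85.6 - 3 * 3.8 / sqrt(6)

80.95


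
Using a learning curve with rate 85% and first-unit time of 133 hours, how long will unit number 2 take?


Formula: T_n = T_1 * (learning_rate)^(log2(n)) where learning_rate = rate/100
Doublings = log2(2) = 1
T_n = 133 * 0.85^1
T_n = 133 * 0.85 = 113.1 hours

113.1 hours


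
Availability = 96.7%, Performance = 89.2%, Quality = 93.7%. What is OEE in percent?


Formula: OEE = Availability * Performance * Quality / 10000
A * P = 96.7% * 89.2% / 100 = 86.26%
OEE = 86.26% * 93.7% / 100 = 80.8%

80.8%


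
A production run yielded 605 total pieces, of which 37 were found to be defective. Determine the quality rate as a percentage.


Formula: Quality Rate = Good Pieces / Total Pieces * 100
Good pieces = 605 - 37 = 568
QR = 568 / 605 * 100 = 93.9%

93.9%


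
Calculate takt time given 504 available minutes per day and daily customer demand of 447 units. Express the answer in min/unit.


Formula: Takt Time = Available Production Time / Customer Demand
Takt = 504 min/day / 447 units/day
Takt = 1.13 min/unit

1.13 min/unit


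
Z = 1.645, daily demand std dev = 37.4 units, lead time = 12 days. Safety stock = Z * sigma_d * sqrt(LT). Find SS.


Formula: SS = z * sigma_d * sqrt(LT)
sqrt(LT) = sqrt(12) = 3.4641
SS = 1.645 * 37.4 * 3.4641
SS = 213.1 units

213.1 units


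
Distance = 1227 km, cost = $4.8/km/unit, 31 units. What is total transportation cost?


TC = dist * cost * units = 1227 * 4.8 * 31 = $182577.60

$182577.60


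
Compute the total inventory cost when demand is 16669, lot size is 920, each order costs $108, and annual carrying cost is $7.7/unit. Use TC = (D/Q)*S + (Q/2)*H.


TC = 16669/920 * 108 + 920/2 * 7.7

$5498.80


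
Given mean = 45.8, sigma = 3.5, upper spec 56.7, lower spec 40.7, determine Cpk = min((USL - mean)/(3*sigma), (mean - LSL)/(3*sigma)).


Cpu = (56.7 - 45.8) / (3 * 3.5) = 1.04
Cpl = (45.8 - 40.7) / (3 * 3.5) = 0.49
Cpk = min(1.04, 0.49) = 0.49

0.49


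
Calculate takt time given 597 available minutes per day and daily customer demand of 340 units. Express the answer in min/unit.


Formula: Takt Time = Available Production Time / Customer Demand
Takt = 597 min/day / 340 units/day
Takt = 1.76 min/unit

1.76 min/unit


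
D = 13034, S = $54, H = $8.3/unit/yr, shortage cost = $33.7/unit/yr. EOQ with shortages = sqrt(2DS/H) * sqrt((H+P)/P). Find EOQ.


Formula: EOQ* = sqrt(2DS/H) * sqrt((H+P)/P)
Base EOQ = sqrt(2*13034*54/8.3) = 411.82 units
Correction = sqrt((8.3+33.7)/33.7) = 1.11637
EOQ* = 411.82 * 1.11637 = 459.7 units

459.7 units


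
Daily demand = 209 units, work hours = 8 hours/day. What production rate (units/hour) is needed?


Formula: Production Rate = Daily Demand / Available Hours
Rate = 209 units/day / 8 hours/day
Rate = 26.1 units/hour

26.1 units/hour


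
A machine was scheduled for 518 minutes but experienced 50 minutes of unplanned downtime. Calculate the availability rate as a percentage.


Formula: Availability = (Planned Time - Downtime) / Planned Time * 100
Uptime = 518 - 50 = 468 min
Availability = 468 / 518 * 100 = 90.3%

90.3%


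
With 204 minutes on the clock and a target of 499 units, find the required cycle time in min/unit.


Formula: CT = Available Time / Number of Units
CT = 204 min / 499 units
CT = 0.41 min/unit

0.41 min/unit


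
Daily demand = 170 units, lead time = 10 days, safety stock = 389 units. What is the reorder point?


Formula: ROP = (Daily Demand * Lead Time) + Safety Stock
Demand during lead time = 170 * 10 = 1700 units
ROP = 1700 + 389 = 2089 units

2089 units


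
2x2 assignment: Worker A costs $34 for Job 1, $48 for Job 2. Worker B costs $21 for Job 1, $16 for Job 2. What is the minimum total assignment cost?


Option 1: A->1 + B->2 = $34 + $16 = $50
Option 2: A->2 + B->1 = $48 + $21 = $69
Min cost = min($50, $69) = $50

$50


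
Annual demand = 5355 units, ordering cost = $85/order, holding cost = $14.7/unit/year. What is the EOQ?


Formula: EOQ = sqrt(2 * D * S / H)
Numerator: 2 * 5355 * 85 = 910350
2DS/H = 910350 / 14.7 = 61928.6
EOQ = sqrt(61928.6) = 248.9 units

248.9 units


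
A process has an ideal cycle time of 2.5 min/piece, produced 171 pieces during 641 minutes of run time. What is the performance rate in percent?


Formula: Performance = (Ideal CT * Total Count) / Run Time * 100
Ideal output time = 2.5 * 171 = 427.5 min
Performance = 427.5 / 641 * 100 = 66.7%

66.7%


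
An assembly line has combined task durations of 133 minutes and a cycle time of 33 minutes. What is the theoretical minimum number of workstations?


Formula: N_min = ceil(Sum of Task Times / Cycle Time)
N_min = ceil(133 min / 33 min) = ceil(4.0303)
N_min = 5 stations

5


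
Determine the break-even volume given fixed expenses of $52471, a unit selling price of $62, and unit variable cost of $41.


Formula: BEQ = Fixed Costs / (Price - Variable Cost)
Contribution margin = $62 - $41 = $21/unit
BEQ = ceil($52471 / $21/unit) = ceil(2498.62) = 2499 units

2499 units


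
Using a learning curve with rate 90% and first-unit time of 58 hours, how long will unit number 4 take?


Formula: T_n = T_1 * (learning_rate)^(log2(n)) where learning_rate = rate/100
Doublings = log2(4) = 2
T_n = 58 * 0.9^2
T_n = 58 * 0.81 = 47.0 hours

47.0 hours


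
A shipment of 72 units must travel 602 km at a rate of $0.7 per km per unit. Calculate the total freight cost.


TC = dist * cost * units = 602 * 0.7 * 72 = $30340.80

$30340.80


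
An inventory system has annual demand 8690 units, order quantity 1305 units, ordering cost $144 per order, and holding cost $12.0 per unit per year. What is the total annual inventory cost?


TC = 8690/1305 * 144 + 1305/2 * 12.0

$8788.90


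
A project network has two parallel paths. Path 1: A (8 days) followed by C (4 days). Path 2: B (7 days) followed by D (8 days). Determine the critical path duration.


Path 1 = 8 + 4 = 12 days
Path 2 = 7 + 8 = 15 days
Duration = max(12, 15) = 15 days

15 days


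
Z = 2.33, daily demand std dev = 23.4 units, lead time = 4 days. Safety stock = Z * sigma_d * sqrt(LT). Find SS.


Formula: SS = z * sigma_d * sqrt(LT)
sqrt(LT) = sqrt(4) = 2.0
SS = 2.33 * 23.4 * 2.0
SS = 109.0 units

109.0 units


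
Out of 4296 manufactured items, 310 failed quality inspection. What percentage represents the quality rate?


Formula: Quality Rate = Good Pieces / Total Pieces * 100
Good pieces = 4296 - 310 = 3986
QR = 3986 / 4296 * 100 = 92.8%

92.8%


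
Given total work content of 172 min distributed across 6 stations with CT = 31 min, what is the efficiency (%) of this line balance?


Formula: Efficiency = Sum of Task Times / (N_stations * CT) * 100
Total station capacity = 6 stations * 31 min = 186 min
Efficiency = 172 / 186 * 100 = 92.5%

92.5%


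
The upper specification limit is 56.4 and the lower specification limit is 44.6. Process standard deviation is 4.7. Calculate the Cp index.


Cp = (56.4 - 44.6) / (6 * 4.7)

0.42


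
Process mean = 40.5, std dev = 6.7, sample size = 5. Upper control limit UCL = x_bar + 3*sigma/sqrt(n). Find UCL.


UCL = 40.5 + 3 * 6.7 / sqrt(5)

49.49


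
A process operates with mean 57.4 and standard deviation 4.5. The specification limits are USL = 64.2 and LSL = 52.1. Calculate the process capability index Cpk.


Cpu = (64.2 - 57.4) / (3 * 4.5) = 0.5
Cpl = (57.4 - 52.1) / (3 * 4.5) = 0.39
Cpk = min(0.5, 0.39) = 0.39

0.39


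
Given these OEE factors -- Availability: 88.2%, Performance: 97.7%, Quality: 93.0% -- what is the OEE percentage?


Formula: OEE = Availability * Performance * Quality / 10000
A * P = 88.2% * 97.7% / 100 = 86.17%
OEE = 86.17% * 93.0% / 100 = 80.1%

80.1%


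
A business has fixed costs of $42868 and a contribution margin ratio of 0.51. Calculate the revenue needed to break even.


Formula: BER = Fixed Costs / Contribution Margin Ratio
BER = $42868 / 0.51
BER = $84054.90 (to the nearest cent)

$84054.90


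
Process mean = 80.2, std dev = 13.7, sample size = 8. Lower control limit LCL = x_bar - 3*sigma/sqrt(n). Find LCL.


LCL = 80.2 - 3 * 13.7 / sqrt(8)

65.67


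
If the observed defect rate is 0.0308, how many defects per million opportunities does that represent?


DPMO = defect_rate * 1000000 = 0.0308 * 1000000

30800


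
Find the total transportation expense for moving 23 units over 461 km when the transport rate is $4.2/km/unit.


TC = dist * cost * units = 461 * 4.2 * 23 = $44532.60

$44532.60


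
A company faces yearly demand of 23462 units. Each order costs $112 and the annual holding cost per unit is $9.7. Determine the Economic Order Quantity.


Formula: EOQ = sqrt(2 * D * S / H)
Numerator: 2 * 23462 * 112 = 5255488
2DS/H = 5255488 / 9.7 = 541802.9
EOQ = sqrt(541802.9) = 736.1 units

736.1 units


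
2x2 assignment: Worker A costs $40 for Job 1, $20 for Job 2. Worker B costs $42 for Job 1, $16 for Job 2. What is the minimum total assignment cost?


Option 1: A->1 + B->2 = $40 + $16 = $56
Option 2: A->2 + B->1 = $20 + $42 = $62
Min cost = min($56, $62) = $56

$56


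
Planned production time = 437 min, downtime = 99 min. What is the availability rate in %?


Formula: Availability = (Planned Time - Downtime) / Planned Time * 100
Uptime = 437 - 99 = 338 min
Availability = 338 / 437 * 100 = 77.3%

77.3%
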